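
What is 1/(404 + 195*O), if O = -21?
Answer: -1/3691 ≈ -0.00027093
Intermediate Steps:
1/(404 + 195*O) = 1/(404 + 195*(-21)) = 1/(404 - 4095) = 1/(-3691) = -1/3691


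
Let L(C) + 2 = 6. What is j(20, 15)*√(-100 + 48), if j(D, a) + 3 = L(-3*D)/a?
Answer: -82*I*√13/15 ≈ -19.71*I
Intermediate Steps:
L(C) = 4 (L(C) = -2 + 6 = 4)
j(D, a) = -3 + 4/a
j(20, 15)*√(-100 + 48) = (-3 + 4/15)*√(-100 + 48) = (-3 + 4*(1/15))*√(-52) = (-3 + 4/15)*(2*I*√13) = -82*I*√13/15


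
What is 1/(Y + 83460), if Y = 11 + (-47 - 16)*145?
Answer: 1/74336 ≈ 1.3452e-5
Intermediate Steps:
Y = -9124 (Y = 11 - 63*145 = 11 - 9135 = -9124)
1/(Y + 83460) = 1/(-9124 + 83460) = 1/74336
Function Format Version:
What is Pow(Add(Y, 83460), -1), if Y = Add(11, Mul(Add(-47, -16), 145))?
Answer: Rational(1, 74336) ≈ 1.3452e-5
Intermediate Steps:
Y = -9124 (Y = Add(11, Mul(-63, 145)) = Add(11, -9135) = -9124)
Pow(Add(Y, 83460), -1) = Pow(Add(-9124, 83460), -1) = Pow(74336, -1) = Rational(1, 74336)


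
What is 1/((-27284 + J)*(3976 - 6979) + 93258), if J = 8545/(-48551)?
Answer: 48551/3982523878245 ≈ 1.2191e-8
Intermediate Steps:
J = -8545/48551 (J = 8545*(-1/48551) = -8545/48551 ≈ -0.17600)
1/((-27284 + J)*(3976 - 6979) + 93258) = 1/((-27284 - 8545/48551)*(3976 - 6979) + 93258) = 1/(-1324674029/48551*(-3003) + 93258) = 1/(3977996109087/48551 + 93258) = 1/(3982523878245/48551) = 48551/3982523878245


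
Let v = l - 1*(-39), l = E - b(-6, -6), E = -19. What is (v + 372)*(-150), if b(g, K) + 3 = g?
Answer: -60150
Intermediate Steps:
b(g, K) = -3 + g
l = -10 (l = -19 - (-3 - 6) = -19 - 1*(-9) = -19 + 9 = -10)
v = 29 (v = -10 - 1*(-39) = -10 + 39 = 29)
(v + 372)*(-150) = (29 + 372)*(-150) = 401*(-150) = -60150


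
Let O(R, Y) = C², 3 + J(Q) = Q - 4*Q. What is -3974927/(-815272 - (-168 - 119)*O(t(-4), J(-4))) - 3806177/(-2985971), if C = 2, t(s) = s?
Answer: 14967716793065/2430950654404 ≈ 6.1571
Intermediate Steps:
J(Q) = -3 - 3*Q (J(Q) = -3 + (Q - 4*Q) = -3 - 3*Q)
O(R, Y) = 4 (O(R, Y) = 2² = 4)
-3974927/(-815272 - (-168 - 119)*O(t(-4), J(-4))) - 3806177/(-2985971) = -3974927/(-815272 - (-168 - 119)*4) - 3806177/(-2985971) = -3974927/(-815272 - (-287)*4) - 3806177*(-1/2985971) = -3974927/(-815272 - 1*(-1148)) + 3806177/2985971 = -3974927/(-815272 + 1148) + 3806177/2985971 = -3974927/(-814124) + 3806177/2985971 = -3974927*(-1/814124) + 3806177/2985971 = 3974927/814124 + 3806177/2985971 = 14967716793065/2430950654404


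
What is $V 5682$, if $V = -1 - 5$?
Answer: $-34092$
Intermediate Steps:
$V = -6$
$V 5682 = \left(-6\right) 5682 = -34092$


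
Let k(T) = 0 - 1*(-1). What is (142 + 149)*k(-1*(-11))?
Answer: 291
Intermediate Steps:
k(T) = 1 (k(T) = 0 + 1 = 1)
(142 + 149)*k(-1*(-11)) = (142 + 149)*1 = 291*1 = 291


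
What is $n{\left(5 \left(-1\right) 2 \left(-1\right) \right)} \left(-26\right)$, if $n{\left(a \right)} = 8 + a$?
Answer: $-468$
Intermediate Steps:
$n{\left(5 \left(-1\right) 2 \left(-1\right) \right)} \left(-26\right) = \left(8 + 5 \left(-1\right) 2 \left(-1\right)\right) \left(-26\right) = \left(8 + \left(-5\right) 2 \left(-1\right)\right) \left(-26\right) = \left(8 - -10\right) \left(-26\right) = \left(8 + 10\right) \left(-26\right) = 18 \left(-26\right) = -468$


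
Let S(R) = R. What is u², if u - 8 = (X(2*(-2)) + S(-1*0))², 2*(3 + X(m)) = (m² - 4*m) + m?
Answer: 16641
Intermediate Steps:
X(m) = -3 + m²/2 - 3*m/2 (X(m) = -3 + ((m² - 4*m) + m)/2 = -3 + (m² - 3*m)/2 = -3 + (m²/2 - 3*m/2) = -3 + m²/2 - 3*m/2)
u = 129 (u = 8 + ((-3 + (2*(-2))²/2 - 3*(-2)) - 1*0)² = 8 + ((-3 + (½)*(-4)² - 3/2*(-4)) + 0)² = 8 + ((-3 + (½)*16 + 6) + 0)² = 8 + ((-3 + 8 + 6) + 0)² = 8 + (11 + 0)² = 8 + 11² = 8 + 121 = 129)
u² = 129² = 16641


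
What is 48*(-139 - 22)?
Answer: -7728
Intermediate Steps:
48*(-139 - 22) = 48*(-161) = -7728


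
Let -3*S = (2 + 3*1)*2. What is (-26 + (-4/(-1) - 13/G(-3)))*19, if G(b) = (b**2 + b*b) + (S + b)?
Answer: -15371/35 ≈ -439.17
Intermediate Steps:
S = -10/3 (S = -(2 + 3*1)*2/3 = -(2 + 3)*2/3 = -5*2/3 = -1/3*10 = -10/3 ≈ -3.3333)
G(b) = -10/3 + b + 2*b**2 (G(b) = (b**2 + b*b) + (-10/3 + b) = (b**2 + b**2) + (-10/3 + b) = 2*b**2 + (-10/3 + b) = -10/3 + b + 2*b**2)
(-26 + (-4/(-1) - 13/G(-3)))*19 = (-26 + (-4/(-1) - 13/(-10/3 - 3 + 2*(-3)**2)))*19 = (-26 + (-4*(-1) - 13/(-10/3 - 3 + 2*9)))*19 = (-26 + (4 - 13/(-10/3 - 3 + 18)))*19 = (-26 + (4 - 13/35/3))*19 = (-26 + (4 - 13*3/35))*19 = (-26 + (4 - 39/35))*19 = (-26 + 101/35)*19 = -809/35*19 = -15371/35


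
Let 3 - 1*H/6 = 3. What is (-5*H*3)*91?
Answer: 0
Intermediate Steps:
H = 0 (H = 18 - 6*3 = 18 - 18 = 0)
(-5*H*3)*91 = (-5*0*3)*91 = (0*3)*91 = 0*91 = 0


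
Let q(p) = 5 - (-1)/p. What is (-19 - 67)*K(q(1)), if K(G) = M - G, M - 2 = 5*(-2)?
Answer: 1204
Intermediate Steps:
M = -8 (M = 2 + 5*(-2) = 2 - 10 = -8)
q(p) = 5 + 1/p
K(G) = -8 - G
(-19 - 67)*K(q(1)) = (-19 - 67)*(-8 - (5 + 1/1)) = -86*(-8 - (5 + 1)) = -86*(-8 - 1*6) = -86*(-8 - 6) = -86*(-14) = 1204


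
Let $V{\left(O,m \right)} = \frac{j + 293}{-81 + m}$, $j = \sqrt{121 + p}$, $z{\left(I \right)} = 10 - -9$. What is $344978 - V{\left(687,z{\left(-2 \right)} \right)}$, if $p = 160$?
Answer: $\frac{21388929}{62} + \frac{\sqrt{281}}{62} \approx 3.4498 \cdot 10^{5}$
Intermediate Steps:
$z{\left(I \right)} = 19$ ($z{\left(I \right)} = 10 + 9 = 19$)
$j = \sqrt{281}$ ($j = \sqrt{121 + 160} = \sqrt{281} \approx 16.763$)
$V{\left(O,m \right)} = \frac{293 + \sqrt{281}}{-81 + m}$ ($V{\left(O,m \right)} = \frac{\sqrt{281} + 293}{-81 + m} = \frac{293 + \sqrt{281}}{-81 + m}$)
$344978 - V{\left(687,z{\left(-2 \right)} \right)} = 344978 - \frac{293 + \sqrt{281}}{-81 + 19} = 344978 - \frac{293 + \sqrt{281}}{-62} = 344978 - - \frac{293 + \sqrt{281}}{62} = 344978 - \left(- \frac{293}{62} - \frac{\sqrt{281}}{62}\right) = 344978 + \left(\frac{293}{62} + \frac{\sqrt{281}}{62}\right) = \frac{21388929}{62} + \frac{\sqrt{281}}{62}$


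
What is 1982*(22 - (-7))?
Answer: 57478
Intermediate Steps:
1982*(22 - (-7)) = 1982*(22 - 1*(-7)) = 1982*(22 + 7) = 1982*29 = 57478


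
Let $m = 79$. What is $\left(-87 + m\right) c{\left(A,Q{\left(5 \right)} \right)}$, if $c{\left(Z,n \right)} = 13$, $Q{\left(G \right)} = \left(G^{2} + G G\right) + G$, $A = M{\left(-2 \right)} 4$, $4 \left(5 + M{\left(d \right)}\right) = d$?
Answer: $-104$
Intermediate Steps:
$M{\left(d \right)} = -5 + \frac{d}{4}$
$A = -22$ ($A = \left(-5 + \frac{1}{4} \left(-2\right)\right) 4 = \left(-5 - \frac{1}{2}\right) 4 = \left(- \frac{11}{2}\right) 4 = -22$)
$Q{\left(G \right)} = G + 2 G^{2}$ ($Q{\left(G \right)} = \left(G^{2} + G^{2}\right) + G = 2 G^{2} + G = G + 2 G^{2}$)
$\left(-87 + m\right) c{\left(A,Q{\left(5 \right)} \right)} = \left(-87 + 79\right) 13 = \left(-8\right) 13 = -104$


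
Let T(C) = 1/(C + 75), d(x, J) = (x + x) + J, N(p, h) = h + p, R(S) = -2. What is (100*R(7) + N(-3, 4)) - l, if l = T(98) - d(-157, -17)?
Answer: -91691/173 ≈ -530.01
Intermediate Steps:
d(x, J) = J + 2*x (d(x, J) = 2*x + J = J + 2*x)
T(C) = 1/(75 + C)
l = 57264/173 (l = 1/(75 + 98) - (-17 + 2*(-157)) = 1/173 - (-17 - 314) = 1/173 - 1*(-331) = 1/173 + 331 = 57264/173 ≈ 331.01)
(100*R(7) + N(-3, 4)) - l = (100*(-2) + (4 - 3)) - 1*57264/173 = (-200 + 1) - 57264/173 = -199 - 57264/173 = -91691/173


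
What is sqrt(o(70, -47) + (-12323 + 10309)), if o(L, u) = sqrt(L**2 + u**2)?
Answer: sqrt(-2014 + sqrt(7109)) ≈ 43.928*I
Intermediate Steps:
sqrt(o(70, -47) + (-12323 + 10309)) = sqrt(sqrt(70**2 + (-47)**2) + (-12323 + 10309)) = sqrt(sqrt(4900 + 2209) - 2014) = sqrt(sqrt(7109) - 2014) = sqrt(-2014 + sqrt(7109))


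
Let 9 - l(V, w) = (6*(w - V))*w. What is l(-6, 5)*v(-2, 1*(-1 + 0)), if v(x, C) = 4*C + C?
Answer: 1605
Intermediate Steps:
l(V, w) = 9 - w*(-6*V + 6*w) (l(V, w) = 9 - 6*(w - V)*w = 9 - (-6*V + 6*w)*w = 9 - w*(-6*V + 6*w))
v(x, C) = 5*C
l(-6, 5)*v(-2, 1*(-1 + 0)) = (9 - 6*5**2 + 6*(-6)*5)*(5*(1*(-1 + 0))) = (9 - 6*25 - 180)*(5*(1*(-1))) = (9 - 150 - 180)*(5*(-1)) = -321*(-5) = 1605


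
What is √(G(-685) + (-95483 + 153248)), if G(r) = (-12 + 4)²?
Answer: √57829 ≈ 240.48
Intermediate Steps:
G(r) = 64 (G(r) = (-8)² = 64)
√(G(-685) + (-95483 + 153248)) = √(64 + (-95483 + 153248)) = √(64 + 57765) = √57829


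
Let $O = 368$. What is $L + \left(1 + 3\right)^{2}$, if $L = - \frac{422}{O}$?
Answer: $\frac{2733}{184} \approx 14.853$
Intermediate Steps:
$L = - \frac{211}{184}$ ($L = - \frac{422}{368} = \left(-422\right) \frac{1}{368} = - \frac{211}{184} \approx -1.1467$)
$L + \left(1 + 3\right)^{2} = - \frac{211}{184} + \left(1 + 3\right)^{2} = - \frac{211}{184} + 4^{2} = - \frac{211}{184} + 16 = \frac{2733}{184}$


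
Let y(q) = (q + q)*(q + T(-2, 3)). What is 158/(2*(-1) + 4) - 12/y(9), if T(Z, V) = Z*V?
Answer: 709/9 ≈ 78.778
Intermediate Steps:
T(Z, V) = V*Z
y(q) = 2*q*(-6 + q) (y(q) = (q + q)*(q + 3*(-2)) = (2*q)*(q - 6) = (2*q)*(-6 + q) = 2*q*(-6 + q))
158/(2*(-1) + 4) - 12/y(9) = 158/(2*(-1) + 4) - 12*1/(18*(-6 + 9)) = 158/(-2 + 4) - 12/(2*9*3) = 158/2 - 12/54 = 158*(½) - 12*1/54 = 79 - 2/9 = 709/9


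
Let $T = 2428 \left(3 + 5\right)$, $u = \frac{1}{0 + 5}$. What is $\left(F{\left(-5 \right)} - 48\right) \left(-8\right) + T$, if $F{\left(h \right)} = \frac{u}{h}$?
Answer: $\frac{495208}{25} \approx 19808.0$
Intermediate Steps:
$u = \frac{1}{5} \approx 0.2$
$F{\left(h \right)} = \frac{1}{5 h}$
$T = 19424$ ($T = 2428 \cdot 8 = 19424$)
$\left(F{\left(-5 \right)} - 48\right) \left(-8\right) + T = \left(\frac{1}{5 \left(-5\right)} - 48\right) \left(-8\right) + 19424 = \left(\frac{1}{5} \left(- \frac{1}{5}\right) - 48\right) \left(-8\right) + 19424 = \left(- \frac{1}{25} - 48\right) \left(-8\right) + 19424 = \left(- \frac{1201}{25}\right) \left(-8\right) + 19424 = \frac{9608}{25} + 19424 = \frac{495208}{25}$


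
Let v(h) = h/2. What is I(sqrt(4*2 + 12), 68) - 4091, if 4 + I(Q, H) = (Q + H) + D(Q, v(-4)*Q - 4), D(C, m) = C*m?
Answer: -4067 - 6*sqrt(5) ≈ -4080.4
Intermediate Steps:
v(h) = h/2 (v(h) = h*(1/2) = h/2)
I(Q, H) = -4 + H + Q + Q*(-4 - 2*Q) (I(Q, H) = -4 + ((Q + H) + Q*(((1/2)*(-4))*Q - 4)) = -4 + ((H + Q) + Q*(-2*Q - 4)) = -4 + ((H + Q) + Q*(-4 - 2*Q)) = -4 + (H + Q + Q*(-4 - 2*Q)) = -4 + H + Q + Q*(-4 - 2*Q))
I(sqrt(4*2 + 12), 68) - 4091 = (-4 + 68 + sqrt(4*2 + 12) - 2*sqrt(4*2 + 12)*(2 + sqrt(4*2 + 12))) - 4091 = (-4 + 68 + sqrt(8 + 12) - 2*sqrt(8 + 12)*(2 + sqrt(8 + 12))) - 4091 = (-4 + 68 + sqrt(20) - 2*sqrt(20)*(2 + sqrt(20))) - 4091 = (-4 + 68 + 2*sqrt(5) - 2*2*sqrt(5)*(2 + 2*sqrt(5))) - 4091 = (-4 + 68 + 2*sqrt(5) - 4*sqrt(5)*(2 + 2*sqrt(5))) - 4091 = (64 + 2*sqrt(5) - 4*sqrt(5)*(2 + 2*sqrt(5))) - 4091 = -4027 + 2*sqrt(5) - 4*sqrt(5)*(2 + 2*sqrt(5))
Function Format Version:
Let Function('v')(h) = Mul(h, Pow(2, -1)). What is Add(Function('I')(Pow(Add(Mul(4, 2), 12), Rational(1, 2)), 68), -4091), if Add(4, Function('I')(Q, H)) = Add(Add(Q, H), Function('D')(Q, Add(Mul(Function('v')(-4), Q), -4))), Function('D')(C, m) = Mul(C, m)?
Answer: Add(-4067, Mul(-6, Pow(5, Rational(1, 2)))) ≈ -4080.4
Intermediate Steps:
Function('v')(h) = Mul(Rational(1, 2), h) (Function('v')(h) = Mul(h, Rational(1, 2)) = Mul(Rational(1, 2), h))
Function('I')(Q, H) = Add(-4, H, Q, Mul(Q, Add(-4, Mul(-2, Q)))) (Function('I')(Q, H) = Add(-4, Add(Add(Q, H), Mul(Q, Add(Mul(Mul(Rational(1, 2), -4), Q), -4)))) = Add(-4, Add(Add(H, Q), Mul(Q, Add(Mul(-2, Q), -4)))) = Add(-4, Add(Add(H, Q), Mul(Q, Add(-4, Mul(-2, Q))))) = Add(-4, Add(H, Q, Mul(Q, Add(-4, Mul(-2, Q))))) = Add(-4, H, Q, Mul(Q, Add(-4, Mul(-2, Q)))))
Add(Function('I')(Pow(Add(Mul(4, 2), 12), Rational(1, 2)), 68), -4091) = Add(Add(-4, 68, Pow(Add(Mul(4, 2), 12), Rational(1, 2)), Mul(-2, Pow(Add(Mul(4, 2), 12), Rational(1, 2)), Add(2, Pow(Add(Mul(4, 2), 12), Rational(1, 2))))), -4091) = Add(Add(-4, 68, Pow(Add(8, 12), Rational(1, 2)), Mul(-2, Pow(Add(8, 12), Rational(1, 2)), Add(2, Pow(Add(8, 12), Rational(1, 2))))), -4091) = Add(Add(-4, 68, Pow(20, Rational(1, 2)), Mul(-2, Pow(20, Rational(1, 2)), Add(2, Pow(20, Rational(1, 2))))), -4091) = Add(Add(-4, 68, Mul(2, Pow(5, Rational(1, 2))), Mul(-2, Mul(2, Pow(5, Rational(1, 2))), Add(2, Mul(2, Pow(5, Rational(1, 2)))))), -4091) = Add(Add(-4, 68, Mul(2, Pow(5, Rational(1, 2))), Mul(-4, Pow(5, Rational(1, 2)), Add(2, Mul(2, Pow(5, Rational(1, 2)))))), -4091) = Add(Add(64, Mul(2, Pow(5, Rational(1, 2))), Mul(-4, Pow(5, Rational(1, 2)), Add(2, Mul(2, Pow(5, Rational(1, 2)))))), -4091) = Add(-4027, Mul(2, Pow(5, Rational(1, 2))), Mul(-4, Pow(5, Rational(1, 2)), Add(2, Mul(2, Pow(5, Rational(1, 2))))))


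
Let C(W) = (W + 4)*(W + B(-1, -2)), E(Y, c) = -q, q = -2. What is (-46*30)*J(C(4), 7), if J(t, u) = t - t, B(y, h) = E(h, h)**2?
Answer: 0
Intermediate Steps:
E(Y, c) = 2 (E(Y, c) = -1*(-2) = 2)
B(y, h) = 4 (B(y, h) = 2**2 = 4)
C(W) = (4 + W)**2 (C(W) = (W + 4)*(W + 4) = (4 + W)*(4 + W) = (4 + W)**2)
J(t, u) = 0
(-46*30)*J(C(4), 7) = -46*30*0 = -1380*0 = 0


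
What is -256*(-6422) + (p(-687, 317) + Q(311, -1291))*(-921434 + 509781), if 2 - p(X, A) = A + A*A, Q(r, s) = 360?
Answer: 41349717964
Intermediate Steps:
p(X, A) = 2 - A - A² (p(X, A) = 2 - (A + A*A) = 2 - (A + A²) = 2 + (-A - A²) = 2 - A - A²)
-256*(-6422) + (p(-687, 317) + Q(311, -1291))*(-921434 + 509781) = -256*(-6422) + ((2 - 1*317 - 1*317²) + 360)*(-921434 + 509781) = 1644032 + ((2 - 317 - 1*100489) + 360)*(-411653) = 1644032 + ((2 - 317 - 100489) + 360)*(-411653) = 1644032 + (-100804 + 360)*(-411653) = 1644032 - 100444*(-411653) = 1644032 + 41348073932 = 41349717964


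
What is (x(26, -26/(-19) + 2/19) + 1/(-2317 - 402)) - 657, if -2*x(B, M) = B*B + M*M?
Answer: -977717414/981559 ≈ -996.09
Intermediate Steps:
x(B, M) = -B²/2 - M²/2 (x(B, M) = -(B*B + M*M)/2 = -(B² + M²)/2 = -B²/2 - M²/2)
(x(26, -26/(-19) + 2/19) + 1/(-2317 - 402)) - 657 = ((-½*26² - (-26/(-19) + 2/19)²/2) + 1/(-2317 - 402)) - 657 = ((-½*676 - (-26*(-1/19) + 2*(1/19))²/2) + 1/(-2719)) - 657 = ((-338 - (26/19 + 2/19)²/2) - 1/2719) - 657 = ((-338 - (28/19)²/2) - 1/2719) - 657 = ((-338 - ½*784/361) - 1/2719) - 657 = ((-338 - 392/361) - 1/2719) - 657 = (-122410/361 - 1/2719) - 657 = -332833151/981559 - 657 = -977717414/981559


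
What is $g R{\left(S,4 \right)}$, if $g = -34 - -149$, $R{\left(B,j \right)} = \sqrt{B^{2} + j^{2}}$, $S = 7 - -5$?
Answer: $460 \sqrt{10} \approx 1454.6$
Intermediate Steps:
$S = 12$ ($S = 7 + 5 = 12$)
$g = 115$ ($g = -34 + 149 = 115$)
$g R{\left(S,4 \right)} = 115 \sqrt{12^{2} + 4^{2}} = 115 \sqrt{144 + 16} = 115 \sqrt{160} = 115 \cdot 4 \sqrt{10} = 460 \sqrt{10}$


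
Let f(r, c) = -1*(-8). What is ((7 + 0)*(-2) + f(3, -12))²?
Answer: 36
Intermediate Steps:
f(r, c) = 8
((7 + 0)*(-2) + f(3, -12))² = ((7 + 0)*(-2) + 8)² = (7*(-2) + 8)² = (-14 + 8)² = (-6)² = 36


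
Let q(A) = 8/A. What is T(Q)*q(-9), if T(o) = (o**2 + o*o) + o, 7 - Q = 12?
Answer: -40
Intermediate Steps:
Q = -5 (Q = 7 - 1*12 = 7 - 12 = -5)
T(o) = o + 2*o**2 (T(o) = (o**2 + o**2) + o = 2*o**2 + o = o + 2*o**2)
T(Q)*q(-9) = (-5*(1 + 2*(-5)))*(8/(-9)) = (-5*(1 - 10))*(8*(-1/9)) = -5*(-9)*(-8/9) = 45*(-8/9) = -40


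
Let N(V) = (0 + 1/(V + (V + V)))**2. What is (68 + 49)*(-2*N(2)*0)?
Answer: 0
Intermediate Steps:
N(V) = 1/(9*V**2) (N(V) = (0 + 1/(V + 2*V))**2 = (0 + 1/(3*V))**2 = (1/(3*V))**2 = 1/(9*V**2))
(68 + 49)*(-2*N(2)*0) = (68 + 49)*(-2/(9*2**2)*0) = 117*(-2/(9*4)*0) = 117*(-2*1/36*0) = 117*(-1/18*0) = 117*0 = 0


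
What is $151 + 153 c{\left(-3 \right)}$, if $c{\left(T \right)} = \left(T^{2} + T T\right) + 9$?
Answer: $4282$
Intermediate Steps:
$c{\left(T \right)} = 9 + 2 T^{2}$ ($c{\left(T \right)} = \left(T^{2} + T^{2}\right) + 9 = 2 T^{2} + 9 = 9 + 2 T^{2}$)
$151 + 153 c{\left(-3 \right)} = 151 + 153 \left(9 + 2 \left(-3\right)^{2}\right) = 151 + 153 \left(9 + 2 \cdot 9\right) = 151 + 153 \left(9 + 18\right) = 151 + 153 \cdot 27 = 151 + 4131 = 4282$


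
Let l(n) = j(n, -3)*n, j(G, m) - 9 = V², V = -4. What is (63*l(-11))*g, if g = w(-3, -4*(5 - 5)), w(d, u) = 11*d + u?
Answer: 571725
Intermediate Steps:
j(G, m) = 25 (j(G, m) = 9 + (-4)² = 9 + 16 = 25)
l(n) = 25*n
w(d, u) = u + 11*d
g = -33 (g = -4*(5 - 5) + 11*(-3) = -4*0 - 33 = 0 - 33 = -33)
(63*l(-11))*g = (63*(25*(-11)))*(-33) = (63*(-275))*(-33) = -17325*(-33) = 571725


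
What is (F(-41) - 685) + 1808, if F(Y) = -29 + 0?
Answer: 1094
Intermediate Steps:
F(Y) = -29
(F(-41) - 685) + 1808 = (-29 - 685) + 1808 = -714 + 1808 = 1094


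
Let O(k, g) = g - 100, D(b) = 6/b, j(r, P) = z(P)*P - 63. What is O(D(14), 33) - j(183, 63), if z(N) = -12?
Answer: 752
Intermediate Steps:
j(r, P) = -63 - 12*P (j(r, P) = -12*P - 63 = -63 - 12*P)
O(k, g) = -100 + g
O(D(14), 33) - j(183, 63) = (-100 + 33) - (-63 - 12*63) = -67 - (-63 - 756) = -67 - 1*(-819) = -67 + 819 = 752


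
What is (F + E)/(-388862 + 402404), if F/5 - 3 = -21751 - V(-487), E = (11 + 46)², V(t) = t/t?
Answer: -52748/6771 ≈ -7.7903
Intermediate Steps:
V(t) = 1
E = 3249 (E = 57² = 3249)
F = -108745 (F = 15 + 5*(-21751 - 1*1) = 15 + 5*(-21751 - 1) = 15 + 5*(-21752) = 15 - 108760 = -108745)
(F + E)/(-388862 + 402404) = (-108745 + 3249)/(-388862 + 402404) = -105496/13542 = -105496*1/13542 = -52748/6771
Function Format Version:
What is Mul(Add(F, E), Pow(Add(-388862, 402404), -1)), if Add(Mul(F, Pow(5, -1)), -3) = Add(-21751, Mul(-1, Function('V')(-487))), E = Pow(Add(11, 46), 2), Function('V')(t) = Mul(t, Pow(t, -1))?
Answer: Rational(-52748, 6771) ≈ -7.7903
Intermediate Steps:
Function('V')(t) = 1
E = 3249 (E = Pow(57, 2) = 3249)
F = -108745 (F = Add(15, Mul(5, Add(-21751, Mul(-1, 1)))) = Add(15, Mul(5, Add(-21751, -1))) = Add(15, Mul(5, -21752)) = Add(15, -108760) = -108745)
Mul(Add(F, E), Pow(Add(-388862, 402404), -1)) = Mul(Add(-108745, 3249), Pow(Add(-388862, 402404), -1)) = Mul(-105496, Pow(13542, -1)) = Mul(-105496, Rational(1, 13542)) = Rational(-52748, 6771)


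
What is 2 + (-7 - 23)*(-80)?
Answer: 2402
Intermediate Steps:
2 + (-7 - 23)*(-80) = 2 - 30*(-80) = 2 + 2400 = 2402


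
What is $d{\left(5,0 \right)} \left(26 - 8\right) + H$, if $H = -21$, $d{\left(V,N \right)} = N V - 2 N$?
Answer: $-21$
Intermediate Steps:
$d{\left(V,N \right)} = - 2 N + N V$
$d{\left(5,0 \right)} \left(26 - 8\right) + H = 0 \left(-2 + 5\right) \left(26 - 8\right) - 21 = 0 \cdot 3 \left(26 - 8\right) - 21 = 0 \cdot 18 - 21 = 0 - 21 = -21$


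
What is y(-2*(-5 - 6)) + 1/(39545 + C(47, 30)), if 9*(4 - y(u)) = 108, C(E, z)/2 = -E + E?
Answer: -316359/39545 ≈ -8.0000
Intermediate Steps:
C(E, z) = 0 (C(E, z) = 2*(-E + E) = 2*0 = 0)
y(u) = -8 (y(u) = 4 - ⅑*108 = 4 - 12 = -8)
y(-2*(-5 - 6)) + 1/(39545 + C(47, 30)) = -8 + 1/(39545 + 0) = -8 + 1/39545 = -316359/39545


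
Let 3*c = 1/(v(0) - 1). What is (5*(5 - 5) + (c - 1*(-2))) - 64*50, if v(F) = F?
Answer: -9595/3 ≈ -3198.3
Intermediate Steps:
c = -⅓ (c = 1/(3*(0 - 1)) = (⅓)/(-1) = (⅓)*(-1) = -⅓ ≈ -0.33333)
(5*(5 - 5) + (c - 1*(-2))) - 64*50 = (5*(5 - 5) + (-⅓ - 1*(-2))) - 64*50 = (5*0 + (-⅓ + 2)) - 3200 = (0 + 5/3) - 3200 = 5/3 - 3200 = -9595/3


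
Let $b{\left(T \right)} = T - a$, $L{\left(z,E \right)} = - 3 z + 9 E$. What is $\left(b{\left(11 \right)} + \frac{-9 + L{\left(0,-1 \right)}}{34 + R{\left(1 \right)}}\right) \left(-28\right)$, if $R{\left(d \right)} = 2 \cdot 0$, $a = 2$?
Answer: $- \frac{4032}{17} \approx -237.18$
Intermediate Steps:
$R{\left(d \right)} = 0$
$b{\left(T \right)} = -2 + T$ ($b{\left(T \right)} = T - 2 = -2 + T$)
$\left(b{\left(11 \right)} + \frac{-9 + L{\left(0,-1 \right)}}{34 + R{\left(1 \right)}}\right) \left(-28\right) = \left(\left(-2 + 11\right) + \frac{-9 + \left(\left(-3\right) 0 + 9 \left(-1\right)\right)}{34 + 0}\right) \left(-28\right) = \left(9 + \frac{-9 + \left(0 - 9\right)}{34}\right) \left(-28\right) = \left(9 + \left(-9 - 9\right) \frac{1}{34}\right) \left(-28\right) = \left(9 - \frac{9}{17}\right) \left(-28\right) = \frac{144}{17} \left(-28\right) = - \frac{4032}{17}$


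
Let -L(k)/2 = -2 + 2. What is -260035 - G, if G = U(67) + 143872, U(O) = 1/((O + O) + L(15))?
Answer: -54123539/134 ≈ -4.0391e+5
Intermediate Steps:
L(k) = 0 (L(k) = -2*(-2 + 2) = -2*0 = 0)
U(O) = 1/(2*O) (U(O) = 1/((O + O) + 0) = 1/(2*O + 0) = 1/(2*O))
G = 19278849/134 (G = (½)/67 + 143872 = (½)*(1/67) + 143872 = 1/134 + 143872 = 19278849/134 ≈ 1.4387e+5)
-260035 - G = -260035 - 1*19278849/134 = -260035 - 19278849/134 = -54123539/134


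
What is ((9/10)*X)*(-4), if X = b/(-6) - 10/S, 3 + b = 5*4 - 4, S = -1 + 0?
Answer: -141/5 ≈ -28.200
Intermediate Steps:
S = -1
b = 13 (b = -3 + (5*4 - 4) = -3 + (20 - 4) = -3 + 16 = 13)
X = 47/6 (X = 13/(-6) - 10/(-1) = 13*(-1/6) - 10*(-1) = -13/6 + 10 = 47/6 ≈ 7.8333)
((9/10)*X)*(-4) = ((9/10)*(47/6))*(-4) = (141/20)*(-4) = -141/5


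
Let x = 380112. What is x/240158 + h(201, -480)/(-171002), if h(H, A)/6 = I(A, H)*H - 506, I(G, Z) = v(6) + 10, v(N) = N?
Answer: 15273735786/10266874579 ≈ 1.4877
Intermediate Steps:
I(G, Z) = 16 (I(G, Z) = 6 + 10 = 16)
h(H, A) = -3036 + 96*H (h(H, A) = 6*(16*H - 506) = 6*(-506 + 16*H) = -3036 + 96*H)
x/240158 + h(201, -480)/(-171002) = 380112/240158 + (-3036 + 96*201)/(-171002) = 380112*(1/240158) + (-3036 + 19296)*(-1/171002) = 190056/120079 + 16260*(-1/171002) = 190056/120079 - 8130/85501 = 15273735786/10266874579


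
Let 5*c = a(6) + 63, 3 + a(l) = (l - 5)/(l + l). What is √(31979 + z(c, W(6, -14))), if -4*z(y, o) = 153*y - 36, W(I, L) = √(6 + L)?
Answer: √12611345/20 ≈ 177.56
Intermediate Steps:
a(l) = -3 + (-5 + l)/(2*l) (a(l) = -3 + (l - 5)/(l + l) = -3 + (-5 + l)/((2*l)) = -3 + (-5 + l)*(1/(2*l)) = -3 + (-5 + l)/(2*l))
c = 721/60 (c = ((5/2)*(-1 - 1*6)/6 + 63)/5 = ((5/2)*(⅙)*(-1 - 6) + 63)/5 = ((5/2)*(⅙)*(-7) + 63)/5 = (-35/12 + 63)/5 = (⅕)*(721/12) = 721/60 ≈ 12.017)
z(y, o) = 9 - 153*y/4 (z(y, o) = -(153*y - 36)/4 = -(-36 + 153*y)/4 = 9 - 153*y/4)
√(31979 + z(c, W(6, -14))) = √(31979 + (9 - 153/4*721/60)) = √(31979 + (9 - 36771/80)) = √(31979 - 36051/80) = √(2522269/80) = √12611345/20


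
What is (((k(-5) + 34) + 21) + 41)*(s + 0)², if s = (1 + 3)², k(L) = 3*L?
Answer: 20736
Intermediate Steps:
s = 16 (s = 4² = 16)
(((k(-5) + 34) + 21) + 41)*(s + 0)² = (((3*(-5) + 34) + 21) + 41)*(16 + 0)² = (((-15 + 34) + 21) + 41)*16² = ((19 + 21) + 41)*256 = (40 + 41)*256 = 81*256 = 20736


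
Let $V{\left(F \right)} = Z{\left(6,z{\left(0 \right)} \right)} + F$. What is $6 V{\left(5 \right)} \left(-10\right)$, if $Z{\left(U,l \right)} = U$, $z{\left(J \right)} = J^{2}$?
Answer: $-660$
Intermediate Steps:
$V{\left(F \right)} = 6 + F$
$6 V{\left(5 \right)} \left(-10\right) = 6 \left(6 + 5\right) \left(-10\right) = 6 \cdot 11 \left(-10\right) = 66 \left(-10\right) = -660$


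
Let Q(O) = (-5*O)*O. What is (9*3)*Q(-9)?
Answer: -10935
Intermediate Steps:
Q(O) = -5*O**2
(9*3)*Q(-9) = (9*3)*(-5*(-9)**2) = 27*(-5*81) = 27*(-405) = -10935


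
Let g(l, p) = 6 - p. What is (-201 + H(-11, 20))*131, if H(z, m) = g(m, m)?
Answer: -28165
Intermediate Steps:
H(z, m) = 6 - m
(-201 + H(-11, 20))*131 = (-201 + (6 - 1*20))*131 = (-201 + (6 - 20))*131 = (-201 - 14)*131 = -215*131 = -28165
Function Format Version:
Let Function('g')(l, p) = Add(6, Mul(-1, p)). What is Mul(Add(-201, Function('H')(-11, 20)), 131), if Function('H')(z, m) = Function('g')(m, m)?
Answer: -28165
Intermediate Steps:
Function('H')(z, m) = Add(6, Mul(-1, m))
Mul(Add(-201, Function('H')(-11, 20)), 131) = Mul(Add(-201, Add(6, Mul(-1, 20))), 131) = Mul(Add(-201, Add(6, -20)), 131) = Mul(Add(-201, -14), 131) = Mul(-215, 131) = -28165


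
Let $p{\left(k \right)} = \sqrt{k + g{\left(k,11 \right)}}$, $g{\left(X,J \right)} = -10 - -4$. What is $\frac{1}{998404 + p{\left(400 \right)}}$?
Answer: $\frac{499202}{498405273411} - \frac{\sqrt{394}}{996810546822} \approx 1.0016 \cdot 10^{-6}$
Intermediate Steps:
$g{\left(X,J \right)} = -6$ ($g{\left(X,J \right)} = -10 + 4 = -6$)
$p{\left(k \right)} = \sqrt{-6 + k}$ ($p{\left(k \right)} = \sqrt{k - 6} = \sqrt{-6 + k}$)
$\frac{1}{998404 + p{\left(400 \right)}} = \frac{1}{998404 + \sqrt{-6 + 400}} = \frac{1}{998404 + \sqrt{394}}$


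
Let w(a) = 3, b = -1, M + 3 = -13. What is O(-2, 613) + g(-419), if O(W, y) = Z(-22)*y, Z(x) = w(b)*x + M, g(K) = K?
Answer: -50685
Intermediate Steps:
M = -16 (M = -3 - 13 = -16)
Z(x) = -16 + 3*x (Z(x) = 3*x - 16 = -16 + 3*x)
O(W, y) = -82*y (O(W, y) = (-16 + 3*(-22))*y = (-16 - 66)*y = -82*y)
O(-2, 613) + g(-419) = -82*613 - 419 = -50266 - 419 = -50685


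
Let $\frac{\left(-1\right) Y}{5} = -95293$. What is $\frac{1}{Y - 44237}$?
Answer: $\frac{1}{432228} \approx 2.3136 \cdot 10^{-6}$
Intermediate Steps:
$Y = 476465$ ($Y = \left(-5\right) \left(-95293\right) = 476465$)
$\frac{1}{Y - 44237} = \frac{1}{476465 - 44237} = \frac{1}{432228}$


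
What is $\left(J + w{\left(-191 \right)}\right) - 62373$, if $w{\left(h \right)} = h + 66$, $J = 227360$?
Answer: $164862$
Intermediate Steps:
$w{\left(h \right)} = 66 + h$
$\left(J + w{\left(-191 \right)}\right) - 62373 = \left(227360 + \left(66 - 191\right)\right) - 62373 = \left(227360 - 125\right) - 62373 = 227235 - 62373 = 164862$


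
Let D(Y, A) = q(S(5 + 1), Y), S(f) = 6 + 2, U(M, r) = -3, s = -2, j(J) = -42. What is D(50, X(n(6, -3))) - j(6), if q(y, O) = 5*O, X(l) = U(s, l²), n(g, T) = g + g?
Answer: 292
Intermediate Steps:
n(g, T) = 2*g
S(f) = 8
X(l) = -3
D(Y, A) = 5*Y
D(50, X(n(6, -3))) - j(6) = 5*50 - 1*(-42) = 250 + 42 = 292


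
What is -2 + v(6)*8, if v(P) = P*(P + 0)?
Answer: 286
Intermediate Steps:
v(P) = P² (v(P) = P*P = P²)
-2 + v(6)*8 = -2 + 6²*8 = -2 + 36*8 = -2 + 288 = 286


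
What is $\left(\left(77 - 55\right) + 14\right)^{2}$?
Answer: $1296$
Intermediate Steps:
$\left(\left(77 - 55\right) + 14\right)^{2} = \left(22 + 14\right)^{2} = 36^{2} = 1296$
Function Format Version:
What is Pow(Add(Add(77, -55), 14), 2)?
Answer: 1296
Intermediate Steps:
Pow(Add(Add(77, -55), 14), 2) = Pow(Add(22, 14), 2) = Pow(36, 2) = 1296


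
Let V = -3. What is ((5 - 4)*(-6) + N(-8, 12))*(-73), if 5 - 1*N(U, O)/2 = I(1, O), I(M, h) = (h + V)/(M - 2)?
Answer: -1606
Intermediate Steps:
I(M, h) = (-3 + h)/(-2 + M) (I(M, h) = (h - 3)/(M - 2) = (-3 + h)/(-2 + M))
N(U, O) = 4 + 2*O (N(U, O) = 10 - 2*(-3 + O)/(-2 + 1) = 10 - 2*(-3 + O)/(-1) = 10 - (-2)*(-3 + O) = 10 - 2*(3 - O) = 10 + (-6 + 2*O) = 4 + 2*O)
((5 - 4)*(-6) + N(-8, 12))*(-73) = ((5 - 4)*(-6) + (4 + 2*12))*(-73) = (1*(-6) + (4 + 24))*(-73) = (-6 + 28)*(-73) = 22*(-73) = -1606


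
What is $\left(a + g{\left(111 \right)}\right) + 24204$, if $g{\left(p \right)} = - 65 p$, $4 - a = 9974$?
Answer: $7019$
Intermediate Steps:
$a = -9970$ ($a = 4 - 9974 = -9970$)
$\left(a + g{\left(111 \right)}\right) + 24204 = \left(-9970 - 7215\right) + 24204 = -17185 + 24204 = 7019$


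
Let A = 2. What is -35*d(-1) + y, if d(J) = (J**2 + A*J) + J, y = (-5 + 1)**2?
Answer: 86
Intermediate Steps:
y = 16 (y = (-4)**2 = 16)
d(J) = J**2 + 3*J (d(J) = (J**2 + 2*J) + J = J**2 + 3*J)
-35*d(-1) + y = -(-35)*(3 - 1) + 16 = -(-35)*2 + 16 = -35*(-2) + 16 = 70 + 16 = 86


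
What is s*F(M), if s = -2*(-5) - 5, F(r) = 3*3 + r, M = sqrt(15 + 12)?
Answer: 45 + 15*sqrt(3) ≈ 70.981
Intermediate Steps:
M = 3*sqrt(3) (M = sqrt(27) = 3*sqrt(3) ≈ 5.1962)
F(r) = 9 + r
s = 5 (s = 10 - 5 = 5)
s*F(M) = 5*(9 + 3*sqrt(3)) = 45 + 15*sqrt(3)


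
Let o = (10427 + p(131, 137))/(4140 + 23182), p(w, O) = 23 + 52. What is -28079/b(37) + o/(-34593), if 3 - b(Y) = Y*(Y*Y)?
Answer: 13269166703717/23935922382450 ≈ 0.55436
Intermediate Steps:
p(w, O) = 75
b(Y) = 3 - Y**3 (b(Y) = 3 - Y*Y*Y = 3 - Y*Y**2 = 3 - Y**3)
o = 5251/13661 (o = (10427 + 75)/(4140 + 23182) = 10502/27322 = 10502*(1/27322) = 5251/13661 ≈ 0.38438)
-28079/b(37) + o/(-34593) = -28079/(3 - 1*37**3) + (5251/13661)/(-34593) = -28079/(3 - 1*50653) + (5251/13661)*(-1/34593) = -28079/(3 - 50653) - 5251/472574973 = -28079/(-50650) - 5251/472574973 = -28079*(-1/50650) - 5251/472574973 = 28079/50650 - 5251/472574973 = 13269166703717/23935922382450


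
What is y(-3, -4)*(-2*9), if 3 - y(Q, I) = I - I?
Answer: -54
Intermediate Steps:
y(Q, I) = 3 (y(Q, I) = 3 - (I - I) = 3 - 1*0 = 3 + 0 = 3)
y(-3, -4)*(-2*9) = 3*(-2*9) = 3*(-18) = -54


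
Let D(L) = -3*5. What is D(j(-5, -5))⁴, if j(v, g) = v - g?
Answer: 50625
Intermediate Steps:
D(L) = -15
D(j(-5, -5))⁴ = (-15)⁴ = 50625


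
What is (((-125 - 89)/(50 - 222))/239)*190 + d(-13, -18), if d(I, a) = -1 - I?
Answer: 133489/10277 ≈ 12.989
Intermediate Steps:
(((-125 - 89)/(50 - 222))/239)*190 + d(-13, -18) = (((-125 - 89)/(50 - 222))/239)*190 + (-1 - 1*(-13)) = (-214/(-172)*(1/239))*190 + (-1 + 13) = (-214*(-1/172)*(1/239))*190 + 12 = ((107/86)*(1/239))*190 + 12 = (107/20554)*190 + 12 = 10165/10277 + 12 = 133489/10277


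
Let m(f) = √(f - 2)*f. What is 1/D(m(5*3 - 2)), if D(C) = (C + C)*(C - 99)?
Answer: -1/15884 - 9*√11/206492 ≈ -0.00020751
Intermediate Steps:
m(f) = f*√(-2 + f) (m(f) = √(-2 + f)*f = f*√(-2 + f))
D(C) = 2*C*(-99 + C) (D(C) = (2*C)*(-99 + C) = 2*C*(-99 + C))
1/D(m(5*3 - 2)) = 1/(2*((5*3 - 2)*√(-2 + (5*3 - 2)))*(-99 + (5*3 - 2)*√(-2 + (5*3 - 2)))) = 1/(2*((15 - 2)*√(-2 + (15 - 2)))*(-99 + (15 - 2)*√(-2 + (15 - 2)))) = 1/(2*(13*√(-2 + 13))*(-99 + 13*√(-2 + 13))) = 1/(2*(13*√11)*(-99 + 13*√11)) = 1/(26*√11*(-99 + 13*√11)) = √11/(286*(-99 + 13*√11))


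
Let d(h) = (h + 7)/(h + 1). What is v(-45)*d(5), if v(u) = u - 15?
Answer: -120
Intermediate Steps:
v(u) = -15 + u
d(h) = (7 + h)/(1 + h)
v(-45)*d(5) = (-15 - 45)*((7 + 5)/(1 + 5)) = -60*12/6 = -10*12 = -60*2 = -120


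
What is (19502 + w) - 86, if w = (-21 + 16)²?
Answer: 19441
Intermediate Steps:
w = 25 (w = (-5)² = 25)
(19502 + w) - 86 = (19502 + 25) - 86 = 19527 - 86 = 19441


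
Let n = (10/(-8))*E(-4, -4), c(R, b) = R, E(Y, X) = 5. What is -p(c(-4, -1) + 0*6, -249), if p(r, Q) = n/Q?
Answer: -25/996 ≈ -0.025100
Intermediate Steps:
n = -25/4 (n = (10/(-8))*5 = (10*(-⅛))*5 = -5/4*5 = -25/4 ≈ -6.2500)
p(r, Q) = -25/(4*Q)
-p(c(-4, -1) + 0*6, -249) = -(-25)/(4*(-249)) = -(-25)*(-1)/(4*249) = -1*25/996 = -25/996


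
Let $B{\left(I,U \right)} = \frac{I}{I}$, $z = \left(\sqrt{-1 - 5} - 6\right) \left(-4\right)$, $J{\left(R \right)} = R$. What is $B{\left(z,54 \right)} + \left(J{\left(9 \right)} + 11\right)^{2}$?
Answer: $401$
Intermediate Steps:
$z = 24 - 4 i \sqrt{6}$ ($z = \left(\sqrt{-6} - 6\right) \left(-4\right) = \left(i \sqrt{6} - 6\right) \left(-4\right) = \left(-6 + i \sqrt{6}\right) \left(-4\right) = 24 - 4 i \sqrt{6} \approx 24.0 - 9.798 i$)
$B{\left(I,U \right)} = 1$
$B{\left(z,54 \right)} + \left(J{\left(9 \right)} + 11\right)^{2} = 1 + \left(9 + 11\right)^{2} = 1 + 20^{2} = 1 + 400 = 401$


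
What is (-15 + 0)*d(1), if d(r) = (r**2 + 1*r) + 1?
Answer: -45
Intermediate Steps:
d(r) = 1 + r + r**2 (d(r) = (r**2 + r) + 1 = (r + r**2) + 1 = 1 + r + r**2)
(-15 + 0)*d(1) = (-15 + 0)*(1 + 1 + 1**2) = -15*(1 + 1 + 1) = -15*3 = -45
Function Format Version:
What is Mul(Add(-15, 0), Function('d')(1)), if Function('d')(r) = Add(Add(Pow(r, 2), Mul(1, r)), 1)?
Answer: -45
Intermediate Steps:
Function('d')(r) = Add(1, r, Pow(r, 2)) (Function('d')(r) = Add(Add(Pow(r, 2), r), 1) = Add(Add(r, Pow(r, 2)), 1) = Add(1, r, Pow(r, 2)))
Mul(Add(-15, 0), Function('d')(1)) = Mul(Add(-15, 0), Add(1, 1, Pow(1, 2))) = Mul(-15, Add(1, 1, 1)) = Mul(-15, 3) = -45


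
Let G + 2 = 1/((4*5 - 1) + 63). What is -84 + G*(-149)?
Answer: 17399/82 ≈ 212.18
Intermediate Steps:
G = -163/82 (G = -2 + 1/((4*5 - 1) + 63) = -2 + 1/((20 - 1) + 63) = -2 + 1/(19 + 63) = -2 + 1/82 = -163/82 ≈ -1.9878)
-84 + G*(-149) = -84 - 163/82*(-149) = -84 + 24287/82 = 17399/82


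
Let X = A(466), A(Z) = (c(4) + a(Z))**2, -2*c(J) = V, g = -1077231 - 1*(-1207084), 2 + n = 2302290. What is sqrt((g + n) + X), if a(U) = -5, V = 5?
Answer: sqrt(9728789)/2 ≈ 1559.6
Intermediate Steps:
n = 2302288 (n = -2 + 2302290 = 2302288)
g = 129853 (g = -1077231 + 1207084 = 129853)
c(J) = -5/2 (c(J) = -1/2*5 = -5/2)
A(Z) = 225/4 (A(Z) = (-5/2 - 5)**2 = (-15/2)**2 = 225/4)
X = 225/4 ≈ 56.250
sqrt((g + n) + X) = sqrt((129853 + 2302288) + 225/4) = sqrt(2432141 + 225/4) = sqrt(9728789/4) = sqrt(9728789)/2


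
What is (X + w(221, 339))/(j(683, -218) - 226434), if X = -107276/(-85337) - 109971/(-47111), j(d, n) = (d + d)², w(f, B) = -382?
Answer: -1521320482611/6591388998627454 ≈ -0.00023080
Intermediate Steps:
j(d, n) = 4*d² (j(d, n) = (2*d)² = 4*d²)
X = 14438474863/4020311407 (X = -107276*(-1/85337) - 109971*(-1/47111) = 107276/85337 + 109971/47111 = 14438474863/4020311407 ≈ 3.5914)
(X + w(221, 339))/(j(683, -218) - 226434) = (14438474863/4020311407 - 382)/(4*683² - 226434) = -1521320482611/(4020311407*(4*466489 - 226434)) = -1521320482611/(4020311407*(1865956 - 226434)) = -1521320482611/4020311407/1639522 = -1521320482611/4020311407*1/1639522 = -1521320482611/6591388998627454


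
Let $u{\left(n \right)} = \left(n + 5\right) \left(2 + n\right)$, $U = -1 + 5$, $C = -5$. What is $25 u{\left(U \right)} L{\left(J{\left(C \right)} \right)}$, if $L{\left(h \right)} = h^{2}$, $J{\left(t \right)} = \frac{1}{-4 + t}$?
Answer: $\frac{50}{3} \approx 16.667$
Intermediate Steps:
$U = 4$
$u{\left(n \right)} = \left(2 + n\right) \left(5 + n\right)$ ($u{\left(n \right)} = \left(5 + n\right) \left(2 + n\right) = \left(2 + n\right) \left(5 + n\right)$)
$25 u{\left(U \right)} L{\left(J{\left(C \right)} \right)} = 25 \left(10 + 4^{2} + 7 \cdot 4\right) \left(\frac{1}{-4 - 5}\right)^{2} = 25 \left(10 + 16 + 28\right) \left(\frac{1}{-9}\right)^{2} = 25 \cdot 54 \left(- \frac{1}{9}\right)^{2} = 1350 \cdot \frac{1}{81} = \frac{50}{3}$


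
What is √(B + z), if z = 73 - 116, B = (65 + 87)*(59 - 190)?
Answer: I*√19955 ≈ 141.26*I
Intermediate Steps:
B = -19912 (B = 152*(-131) = -19912)
z = -43
√(B + z) = √(-19912 - 43) = √(-19955) = I*√19955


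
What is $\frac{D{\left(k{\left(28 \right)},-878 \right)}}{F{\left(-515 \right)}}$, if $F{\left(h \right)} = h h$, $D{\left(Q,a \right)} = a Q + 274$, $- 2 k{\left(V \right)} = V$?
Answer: $\frac{122}{2575} \approx 0.047379$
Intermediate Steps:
$k{\left(V \right)} = - \frac{V}{2}$
$D{\left(Q,a \right)} = 274 + Q a$ ($D{\left(Q,a \right)} = Q a + 274 = 274 + Q a$)
$F{\left(h \right)} = h^{2}$
$\frac{D{\left(k{\left(28 \right)},-878 \right)}}{F{\left(-515 \right)}} = \frac{274 + \left(- \frac{1}{2}\right) 28 \left(-878\right)}{\left(-515\right)^{2}} = \frac{274 - -12292}{265225} = \left(274 + 12292\right) \frac{1}{265225} = 12566 \cdot \frac{1}{265225} = \frac{122}{2575}$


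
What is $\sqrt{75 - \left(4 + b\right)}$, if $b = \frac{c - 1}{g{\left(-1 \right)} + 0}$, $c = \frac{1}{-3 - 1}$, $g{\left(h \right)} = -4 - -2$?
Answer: $\frac{\sqrt{1126}}{4} \approx 8.389$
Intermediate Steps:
$g{\left(h \right)} = -2$ ($g{\left(h \right)} = -4 + 2 = -2$)
$c = - \frac{1}{4}$ ($c = \frac{1}{-4} = - \frac{1}{4} \approx -0.25$)
$b = \frac{5}{8}$ ($b = \frac{- \frac{1}{4} - 1}{-2 + 0} = - \frac{5}{4 \left(-2\right)} = \left(- \frac{5}{4}\right) \left(- \frac{1}{2}\right) = \frac{5}{8} \approx 0.625$)
$\sqrt{75 - \left(4 + b\right)} = \sqrt{75 - \frac{37}{8}} = \sqrt{\frac{563}{8}} = \frac{\sqrt{1126}}{4}$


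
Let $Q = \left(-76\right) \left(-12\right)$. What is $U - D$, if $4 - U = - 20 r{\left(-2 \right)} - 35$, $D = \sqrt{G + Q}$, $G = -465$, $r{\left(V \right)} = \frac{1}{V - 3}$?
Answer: $35 - \sqrt{447} \approx 13.858$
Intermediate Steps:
$Q = 912$
$r{\left(V \right)} = \frac{1}{-3 + V}$
$D = \sqrt{447}$ ($D = \sqrt{-465 + 912} = \sqrt{447} \approx 21.142$)
$U = 35$ ($U = 4 - \left(- \frac{20}{-3 - 2} - 35\right) = 4 - \left(- \frac{20}{-5} - 35\right) = 4 - \left(\left(-20\right) \left(- \frac{1}{5}\right) - 35\right) = 4 - \left(4 - 35\right) = 4 - -31 = 4 + 31 = 35$)
$U - D = 35 - \sqrt{447}$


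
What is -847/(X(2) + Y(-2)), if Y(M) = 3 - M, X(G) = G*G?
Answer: -847/9 ≈ -94.111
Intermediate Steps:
X(G) = G²
-847/(X(2) + Y(-2)) = -847/(2² + (3 - 1*(-2))) = -847/(4 + (3 + 2)) = -847/(4 + 5) = -847/9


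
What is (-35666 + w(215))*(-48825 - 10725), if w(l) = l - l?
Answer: 2123910300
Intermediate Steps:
w(l) = 0
(-35666 + w(215))*(-48825 - 10725) = (-35666 + 0)*(-48825 - 10725) = -35666*(-59550) = 2123910300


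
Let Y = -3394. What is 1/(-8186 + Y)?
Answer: -1/11580 ≈ -8.6356e-5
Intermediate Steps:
1/(-8186 + Y) = 1/(-8186 - 3394) = 1/(-11580) = -1/11580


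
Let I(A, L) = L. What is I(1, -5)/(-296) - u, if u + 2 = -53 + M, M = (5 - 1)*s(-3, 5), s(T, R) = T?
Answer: 19837/296 ≈ 67.017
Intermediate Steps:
M = -12 (M = (5 - 1)*(-3) = 4*(-3) = -12)
u = -67 (u = -2 + (-53 - 12) = -2 - 65 = -67)
I(1, -5)/(-296) - u = -5/(-296) - 1*(-67) = -5*(-1/296) + 67 = 5/296 + 67 = 19837/296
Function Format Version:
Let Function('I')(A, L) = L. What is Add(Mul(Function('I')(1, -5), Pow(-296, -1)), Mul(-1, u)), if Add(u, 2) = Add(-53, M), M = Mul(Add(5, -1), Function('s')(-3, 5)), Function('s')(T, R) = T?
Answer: Rational(19837, 296) ≈ 67.017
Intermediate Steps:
M = -12 (M = Mul(Add(5, -1), -3) = Mul(4, -3) = -12)
u = -67 (u = Add(-2, Add(-53, -12)) = Add(-2, -65) = -67)
Add(Mul(Function('I')(1, -5), Pow(-296, -1)), Mul(-1, u)) = Add(Mul(-5, Pow(-296, -1)), Mul(-1, -67)) = Add(Mul(-5, Rational(-1, 296)), 67) = Add(Rational(5, 296), 67) = Rational(19837, 296)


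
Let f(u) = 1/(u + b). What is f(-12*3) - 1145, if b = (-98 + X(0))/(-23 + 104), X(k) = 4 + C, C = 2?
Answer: -3444241/3008 ≈ -1145.0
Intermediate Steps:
X(k) = 6 (X(k) = 4 + 2 = 6)
b = -92/81 (b = (-98 + 6)/(-23 + 104) = -92/81 ≈ -1.1358)
f(u) = 1/(-92/81 + u) (f(u) = 1/(u - 92/81) = 1/(-92/81 + u))
f(-12*3) - 1145 = 81/(-92 + 81*(-12*3)) - 1145 = 81/(-92 + 81*(-36)) - 1145 = 81/(-92 - 2916) - 1145 = 81/(-3008) - 1145 = 81*(-1/3008) - 1145 = -81/3008 - 1145 = -3444241/3008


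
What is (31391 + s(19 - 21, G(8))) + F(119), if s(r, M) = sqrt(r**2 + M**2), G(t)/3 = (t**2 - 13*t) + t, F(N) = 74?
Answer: 31465 + 2*sqrt(2305) ≈ 31561.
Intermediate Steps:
G(t) = -36*t + 3*t**2 (G(t) = 3*((t**2 - 13*t) + t) = 3*(t**2 - 12*t) = -36*t + 3*t**2)
s(r, M) = sqrt(M**2 + r**2)
(31391 + s(19 - 21, G(8))) + F(119) = (31391 + sqrt((3*8*(-12 + 8))**2 + (19 - 21)**2)) + 74 = (31391 + sqrt((3*8*(-4))**2 + (-2)**2)) + 74 = (31391 + sqrt((-96)**2 + 4)) + 74 = (31391 + sqrt(9216 + 4)) + 74 = (31391 + sqrt(9220)) + 74 = (31391 + 2*sqrt(2305)) + 74 = 31465 + 2*sqrt(2305)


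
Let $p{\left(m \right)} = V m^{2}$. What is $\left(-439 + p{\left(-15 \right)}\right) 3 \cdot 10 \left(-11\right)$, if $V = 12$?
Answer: $-746130$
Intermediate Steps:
$p{\left(m \right)} = 12 m^{2}$
$\left(-439 + p{\left(-15 \right)}\right) 3 \cdot 10 \left(-11\right) = \left(-439 + 12 \left(-15\right)^{2}\right) 3 \cdot 10 \left(-11\right) = \left(-439 + 12 \cdot 225\right) 30 \left(-11\right) = \left(-439 + 2700\right) \left(-330\right) = 2261 \left(-330\right) = -746130$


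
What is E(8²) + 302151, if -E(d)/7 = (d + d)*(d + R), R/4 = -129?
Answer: 707143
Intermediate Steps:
R = -516 (R = 4*(-129) = -516)
E(d) = -14*d*(-516 + d) (E(d) = -7*(d + d)*(d - 516) = -7*2*d*(-516 + d) = -14*d*(-516 + d))
E(8²) + 302151 = 14*8²*(516 - 1*8²) + 302151 = 14*64*(516 - 1*64) + 302151 = 14*64*(516 - 64) + 302151 = 14*64*452 + 302151 = 404992 + 302151 = 707143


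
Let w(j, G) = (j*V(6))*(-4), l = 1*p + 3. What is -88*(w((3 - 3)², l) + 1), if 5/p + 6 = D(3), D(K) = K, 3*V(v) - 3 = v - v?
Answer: -88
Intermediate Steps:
V(v) = 1 (V(v) = 1 + (v - v)/3 = 1 + (⅓)*0 = 1 + 0 = 1)
p = -5/3 (p = 5/(-6 + 3) = 5/(-3) = 5*(-⅓) = -5/3 ≈ -1.6667)
l = 4/3 (l = 1*(-5/3) + 3 = -5/3 + 3 = 4/3 ≈ 1.3333)
w(j, G) = -4*j (w(j, G) = (j*1)*(-4) = j*(-4) = -4*j)
-88*(w((3 - 3)², l) + 1) = -88*(-4*(3 - 3)² + 1) = -88*(-4*0² + 1) = -88*(-4*0 + 1) = -88*(0 + 1) = -88*1 = -88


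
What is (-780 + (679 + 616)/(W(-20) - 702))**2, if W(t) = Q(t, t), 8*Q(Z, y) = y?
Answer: 1213544592100/1985281 ≈ 6.1127e+5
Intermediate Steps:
Q(Z, y) = y/8
W(t) = t/8
(-780 + (679 + 616)/(W(-20) - 702))**2 = (-780 + (679 + 616)/((1/8)*(-20) - 702))**2 = (-780 + 1295/(-5/2 - 702))**2 = (-780 + 1295/(-1409/2))**2 = (-780 + 1295*(-2/1409))**2 = (-780 - 2590/1409)**2 = (-1101610/1409)**2 = 1213544592100/1985281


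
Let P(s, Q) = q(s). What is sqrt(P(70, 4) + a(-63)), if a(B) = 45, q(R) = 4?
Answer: 7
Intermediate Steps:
P(s, Q) = 4
sqrt(P(70, 4) + a(-63)) = sqrt(4 + 45) = sqrt(49) = 7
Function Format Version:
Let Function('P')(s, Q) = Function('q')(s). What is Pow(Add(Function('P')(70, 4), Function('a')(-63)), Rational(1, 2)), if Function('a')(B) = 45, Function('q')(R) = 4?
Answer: 7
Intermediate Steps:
Function('P')(s, Q) = 4
Pow(Add(Function('P')(70, 4), Function('a')(-63)), Rational(1, 2)) = Pow(Add(4, 45), Rational(1, 2)) = Pow(49, Rational(1, 2)) = 7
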